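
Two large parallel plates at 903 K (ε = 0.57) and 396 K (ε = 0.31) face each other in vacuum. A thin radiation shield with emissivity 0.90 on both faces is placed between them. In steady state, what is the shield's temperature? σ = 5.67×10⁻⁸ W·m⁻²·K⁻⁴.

In steady state the net flux on the hot side equals that on the cold side.
σ(T₁⁴−T_s⁴)/D₁ = σ(T_s⁴−T₂⁴)/D₂, with D₁ = 1/ε₁+1/ε_s−1 = 1.865, D₂ = 1/ε_s+1/ε₂−1 = 3.337.
Solve for T_s⁴: T_s⁴ = (D₂·T₁⁴ + D₁·T₂⁴)/(D₁+D₂) = 4.353×10¹¹ K⁴.

T_s ≈ 812 K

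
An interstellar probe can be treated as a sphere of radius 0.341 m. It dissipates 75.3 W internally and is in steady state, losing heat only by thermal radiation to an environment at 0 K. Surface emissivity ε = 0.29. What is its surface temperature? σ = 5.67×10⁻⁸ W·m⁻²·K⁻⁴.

Steady state: internal power = radiated power, P = εσA T⁴.
Radiating area A = 4πr² = 1.461 m².
T⁴ = P/(εσA) = 75.3/(0.29·5.67×10⁻⁸·1.461) = 3.134×10⁹ K⁴.
T = (3.134×10⁹)^(1/4).

T ≈ 237 K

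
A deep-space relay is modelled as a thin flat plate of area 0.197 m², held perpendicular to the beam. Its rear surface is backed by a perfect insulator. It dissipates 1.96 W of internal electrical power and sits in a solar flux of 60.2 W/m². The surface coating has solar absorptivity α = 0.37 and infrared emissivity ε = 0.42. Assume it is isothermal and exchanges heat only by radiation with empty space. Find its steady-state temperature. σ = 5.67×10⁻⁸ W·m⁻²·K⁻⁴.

At steady state, absorbed solar power + internal power = radiated power.
Absorbed: α·S·A_cross = 0.37·60.2·0.1970 = 4.388 W (cross-section A).
Total input = 4.388 + 1.96 = 6.348 W.
Radiated: εσ·A_surf·T⁴ with A_surf = A = 0.1970 m².
T⁴ = 6.348/(0.42·5.67×10⁻⁸·0.1970) = 1.353×10⁹ K⁴.

T ≈ 192 K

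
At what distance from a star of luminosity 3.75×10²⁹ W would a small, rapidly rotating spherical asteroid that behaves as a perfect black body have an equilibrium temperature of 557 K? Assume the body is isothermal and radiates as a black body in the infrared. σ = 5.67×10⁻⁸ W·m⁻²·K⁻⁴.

For an isothermal black-emitting sphere, (1−a)S·πr² = σ·4πr²·T⁴ ⇒ S = 4σT⁴/(1−a).
S = 4·5.67×10⁻⁸·(557)⁴/1.00 = 21830 W/m².
Flux falls as S = L/(4πd²), so d = √(L/(4πS)) = √(3.75×10²⁹/(4π·21830)).

d ≈ 1.17×10¹² m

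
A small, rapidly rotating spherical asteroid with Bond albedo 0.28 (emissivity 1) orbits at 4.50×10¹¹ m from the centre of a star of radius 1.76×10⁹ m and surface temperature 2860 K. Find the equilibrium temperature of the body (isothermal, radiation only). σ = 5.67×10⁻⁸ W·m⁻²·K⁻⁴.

The star's surface emits σT_*⁴; at distance d the flux is S = σT_*⁴(R_*/d)².
S = 5.67×10⁻⁸·(2860)⁴·(1.76×10⁹/4.50×10¹¹)² = 58.03 W/m².
For an isothermal sphere T⁴ = (1−a)S/(4σ) = 1.842×10⁸ K⁴.

T ≈ 117 K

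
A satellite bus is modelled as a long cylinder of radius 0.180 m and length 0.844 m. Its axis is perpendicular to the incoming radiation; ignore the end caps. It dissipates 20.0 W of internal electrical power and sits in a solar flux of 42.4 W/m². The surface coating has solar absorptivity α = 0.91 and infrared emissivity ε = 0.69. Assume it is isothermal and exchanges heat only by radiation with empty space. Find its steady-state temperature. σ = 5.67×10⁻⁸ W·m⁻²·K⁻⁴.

T ≈ 171 K

At steady state, absorbed solar power + internal power = radiated power.
Absorbed: α·S·A_cross = 0.91·42.4·0.3038 = 11.72 W (cross-section 2rL).
Total input = 11.72 + 20.0 = 31.72 W.
Radiated: εσ·A_surf·T⁴ with A_surf = 2πrL = 0.9545 m².
T⁴ = 31.72/(0.69·5.67×10⁻⁸·0.9545) = 8.495×10⁸ K⁴.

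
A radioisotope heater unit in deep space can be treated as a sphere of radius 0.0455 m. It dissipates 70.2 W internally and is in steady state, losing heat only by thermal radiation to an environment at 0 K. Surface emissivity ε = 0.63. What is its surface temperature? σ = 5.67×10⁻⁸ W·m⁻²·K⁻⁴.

T ≈ 524 K

Steady state: internal power = radiated power, P = εσA T⁴.
Radiating area A = 4πr² = 0.02602 m².
T⁴ = P/(εσA) = 70.2/(0.63·5.67×10⁻⁸·0.02602) = 7.554×10¹⁰ K⁴.
T = (7.554×10¹⁰)^(1/4).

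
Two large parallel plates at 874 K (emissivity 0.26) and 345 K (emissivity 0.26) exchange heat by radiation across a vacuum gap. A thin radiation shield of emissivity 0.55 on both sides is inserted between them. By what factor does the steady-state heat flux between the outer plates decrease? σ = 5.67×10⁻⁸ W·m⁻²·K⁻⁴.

Without shield: q₀ = σΔ(T⁴)/(1/ε₁+1/ε₂−1) with denominator 6.692.
With shield the two gaps are in series; the resistances add: (1/ε₁+1/ε_s−1)+(1/ε_s+1/ε₂−1) = 4.664+4.664 = 9.329.
Heat-flux ratio q₀/q = 9.329/6.692.

factor ≈ 1.39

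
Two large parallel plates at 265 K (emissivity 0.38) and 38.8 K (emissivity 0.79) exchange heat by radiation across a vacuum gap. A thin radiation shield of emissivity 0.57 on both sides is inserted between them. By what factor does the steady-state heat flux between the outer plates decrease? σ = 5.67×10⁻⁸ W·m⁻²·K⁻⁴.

factor ≈ 1.87

Without shield: q₀ = σΔ(T⁴)/(1/ε₁+1/ε₂−1) with denominator 2.897.
With shield the two gaps are in series; the resistances add: (1/ε₁+1/ε_s−1)+(1/ε_s+1/ε₂−1) = 3.386+2.020 = 5.406.
Heat-flux ratio q₀/q = 5.406/2.897.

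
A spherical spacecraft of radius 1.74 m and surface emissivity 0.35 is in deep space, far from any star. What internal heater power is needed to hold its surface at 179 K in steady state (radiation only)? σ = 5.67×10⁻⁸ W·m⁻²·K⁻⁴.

P ≈ 775 W

P = εσ·4πr²·T⁴.
4πr² = 38.05 m²; T⁴ = 1.027×10⁹ K⁴.
P = 0.35·5.67×10⁻⁸·38.05·1.027×10⁹.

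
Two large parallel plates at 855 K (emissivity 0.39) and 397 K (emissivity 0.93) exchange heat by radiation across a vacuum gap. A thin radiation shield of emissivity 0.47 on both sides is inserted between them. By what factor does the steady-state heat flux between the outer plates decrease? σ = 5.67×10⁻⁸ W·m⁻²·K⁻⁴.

factor ≈ 2.23

Without shield: q₀ = σΔ(T⁴)/(1/ε₁+1/ε₂−1) with denominator 2.639.
With shield the two gaps are in series; the resistances add: (1/ε₁+1/ε_s−1)+(1/ε_s+1/ε₂−1) = 3.692+2.203 = 5.895.
Heat-flux ratio q₀/q = 5.895/2.639.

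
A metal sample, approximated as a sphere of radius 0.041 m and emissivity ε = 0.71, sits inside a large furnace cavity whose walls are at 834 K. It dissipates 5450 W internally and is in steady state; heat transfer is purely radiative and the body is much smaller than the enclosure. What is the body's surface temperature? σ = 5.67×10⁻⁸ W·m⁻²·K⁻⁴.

For a small grey body in a large enclosure, net radiated power = εσA(T⁴ − T_w⁴).
Steady state: P = εσA(T⁴ − T_w⁴) with A = 4πr² = 0.02112 m².
T⁴ = P/(εσA) + T_w⁴ = 5450/(0.71·5.67×10⁻⁸·0.02112) + (834)⁴
    = 6.409×10¹² + 4.838×10¹¹ = 6.893×10¹² K⁴.

T ≈ 1620 K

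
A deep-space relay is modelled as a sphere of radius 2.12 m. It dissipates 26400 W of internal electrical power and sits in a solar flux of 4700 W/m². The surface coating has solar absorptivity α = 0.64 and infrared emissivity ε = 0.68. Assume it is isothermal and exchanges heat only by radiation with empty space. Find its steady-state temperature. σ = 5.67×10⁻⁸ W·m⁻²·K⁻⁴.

T ≈ 422 K

At steady state, absorbed solar power + internal power = radiated power.
Absorbed: α·S·A_cross = 0.64·4700·14.12 = 42470 W (cross-section πr²).
Total input = 42470 + 26400 = 68870 W.
Radiated: εσ·A_surf·T⁴ with A_surf = 4πr² = 56.48 m².
T⁴ = 68870/(0.68·5.67×10⁻⁸·56.48) = 3.163×10¹⁰ K⁴.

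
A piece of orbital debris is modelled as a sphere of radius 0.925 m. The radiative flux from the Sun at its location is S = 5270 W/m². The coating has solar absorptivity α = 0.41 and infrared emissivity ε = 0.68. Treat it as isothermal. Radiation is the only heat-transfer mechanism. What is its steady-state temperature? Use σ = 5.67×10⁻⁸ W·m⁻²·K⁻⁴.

At equilibrium, absorbed power = emitted power.
Absorbing cross-section = πr² = 2.688 m²; emitting surface = 4πr² = 10.75 m² (ratio 4).
αS·A_cross = εσ·A_surf·T⁴  ⇒  T⁴ = αS/(ε·4σ).
T⁴ = 0.410·5270/(0.68·4·5.67×10⁻⁸) = 1.401×10¹⁰ K⁴.
T = (1.401×10¹⁰)^(1/4).

T ≈ 344 K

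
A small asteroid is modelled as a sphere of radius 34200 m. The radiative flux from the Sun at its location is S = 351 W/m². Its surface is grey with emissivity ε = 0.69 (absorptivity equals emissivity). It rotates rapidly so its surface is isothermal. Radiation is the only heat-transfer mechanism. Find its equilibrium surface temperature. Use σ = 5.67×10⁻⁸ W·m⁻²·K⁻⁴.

At equilibrium, absorbed power = emitted power.
Absorbing cross-section = πr² = 3.675×10⁹ m²; emitting surface = 4πr² = 1.470×10¹⁰ m² (ratio 4).
εS·A_cross = εσ·A_surf·T⁴  ⇒  T⁴ = S/(4σ)   (ε cancels).
T⁴ = 351/(4·5.67×10⁻⁸) = 1.548×10⁹ K⁴.
T = (1.548×10⁹)^(1/4).

T ≈ 198 K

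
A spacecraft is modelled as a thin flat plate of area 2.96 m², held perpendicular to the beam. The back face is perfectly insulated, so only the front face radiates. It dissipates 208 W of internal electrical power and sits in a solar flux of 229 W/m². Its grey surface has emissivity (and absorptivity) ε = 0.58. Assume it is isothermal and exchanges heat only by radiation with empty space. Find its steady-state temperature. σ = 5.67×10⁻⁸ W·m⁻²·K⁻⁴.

T ≈ 280 K

At steady state, absorbed solar power + internal power = radiated power.
Absorbed: α·S·A_cross = 0.58·229·2.960 = 393.1 W (cross-section A).
Total input = 393.1 + 208 = 601.1 W.
Radiated: εσ·A_surf·T⁴ with A_surf = A = 2.960 m².
T⁴ = 601.1/(0.58·5.67×10⁻⁸·2.960) = 6.176×10⁹ K⁴.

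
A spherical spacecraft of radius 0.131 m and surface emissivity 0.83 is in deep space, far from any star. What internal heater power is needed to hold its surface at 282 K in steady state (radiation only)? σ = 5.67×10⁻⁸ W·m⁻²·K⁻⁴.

P ≈ 64.2 W

P = εσ·4πr²·T⁴.
4πr² = 0.2157 m²; T⁴ = 6.324×10⁹ K⁴.
P = 0.83·5.67×10⁻⁸·0.2157·6.324×10⁹.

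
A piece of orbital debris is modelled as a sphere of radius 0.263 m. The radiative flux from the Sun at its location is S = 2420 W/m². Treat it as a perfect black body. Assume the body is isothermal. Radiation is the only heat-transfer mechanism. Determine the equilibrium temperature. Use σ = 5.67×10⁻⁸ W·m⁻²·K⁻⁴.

At equilibrium, absorbed power = emitted power.
Absorbing cross-section = πr² = 0.2173 m²; emitting surface = 4πr² = 0.8692 m² (ratio 4).
S·A_cross = εσ·A_surf·T⁴  ⇒  T⁴ = S/(4σ).
T⁴ = 1.00·2420/(4·5.67×10⁻⁸) = 1.067×10¹⁰ K⁴.
T = (1.067×10¹⁰)^(1/4).

T ≈ 321 K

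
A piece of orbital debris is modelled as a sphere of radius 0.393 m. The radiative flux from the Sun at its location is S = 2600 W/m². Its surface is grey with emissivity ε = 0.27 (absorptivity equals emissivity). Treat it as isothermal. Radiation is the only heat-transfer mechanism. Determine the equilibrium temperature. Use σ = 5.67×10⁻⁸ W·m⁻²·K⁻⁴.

T ≈ 327 K

At equilibrium, absorbed power = emitted power.
Absorbing cross-section = πr² = 0.4852 m²; emitting surface = 4πr² = 1.941 m² (ratio 4).
εS·A_cross = εσ·A_surf·T⁴  ⇒  T⁴ = S/(4σ)   (ε cancels).
T⁴ = 2600/(4·5.67×10⁻⁸) = 1.146×10¹⁰ K⁴.
T = (1.146×10¹⁰)^(1/4).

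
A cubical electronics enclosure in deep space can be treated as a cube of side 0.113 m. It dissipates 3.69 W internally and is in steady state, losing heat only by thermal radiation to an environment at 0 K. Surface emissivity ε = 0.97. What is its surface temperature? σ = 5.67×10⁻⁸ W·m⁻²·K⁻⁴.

Steady state: internal power = radiated power, P = εσA T⁴.
Radiating area A = 6L² = 0.07661 m².
T⁴ = P/(εσA) = 3.69/(0.97·5.67×10⁻⁸·0.07661) = 8.757×10⁸ K⁴.
T = (8.757×10⁸)^(1/4).

T ≈ 172 K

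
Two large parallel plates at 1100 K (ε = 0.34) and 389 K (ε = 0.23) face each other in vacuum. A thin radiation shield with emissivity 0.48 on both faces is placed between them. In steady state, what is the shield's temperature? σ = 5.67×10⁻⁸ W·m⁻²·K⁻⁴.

In steady state the net flux on the hot side equals that on the cold side.
σ(T₁⁴−T_s⁴)/D₁ = σ(T_s⁴−T₂⁴)/D₂, with D₁ = 1/ε₁+1/ε_s−1 = 4.025, D₂ = 1/ε_s+1/ε₂−1 = 5.431.
Solve for T_s⁴: T_s⁴ = (D₂·T₁⁴ + D₁·T₂⁴)/(D₁+D₂) = 8.507×10¹¹ K⁴.

T_s ≈ 960 K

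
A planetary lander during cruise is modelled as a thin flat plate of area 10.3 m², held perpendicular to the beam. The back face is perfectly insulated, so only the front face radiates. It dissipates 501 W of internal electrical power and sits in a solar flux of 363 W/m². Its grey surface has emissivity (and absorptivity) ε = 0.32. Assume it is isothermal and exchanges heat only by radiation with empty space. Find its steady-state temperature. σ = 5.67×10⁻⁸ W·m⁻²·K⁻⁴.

At steady state, absorbed solar power + internal power = radiated power.
Absorbed: α·S·A_cross = 0.32·363·10.30 = 1196 W (cross-section A).
Total input = 1196 + 501 = 1697 W.
Radiated: εσ·A_surf·T⁴ with A_surf = A = 10.30 m².
T⁴ = 1697/(0.32·5.67×10⁻⁸·10.30) = 9.083×10⁹ K⁴.

T ≈ 309 K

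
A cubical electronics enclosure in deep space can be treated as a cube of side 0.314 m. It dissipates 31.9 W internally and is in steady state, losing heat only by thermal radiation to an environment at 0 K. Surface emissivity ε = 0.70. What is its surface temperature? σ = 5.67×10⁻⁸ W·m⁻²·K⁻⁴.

Steady state: internal power = radiated power, P = εσA T⁴.
Radiating area A = 6L² = 0.5916 m².
T⁴ = P/(εσA) = 31.9/(0.70·5.67×10⁻⁸·0.5916) = 1.359×10⁹ K⁴.
T = (1.359×10⁹)^(1/4).

T ≈ 192 K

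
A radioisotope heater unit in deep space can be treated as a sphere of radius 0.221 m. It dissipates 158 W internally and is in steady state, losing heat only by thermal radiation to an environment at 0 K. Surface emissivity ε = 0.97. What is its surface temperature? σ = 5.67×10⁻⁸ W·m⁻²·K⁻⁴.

Steady state: internal power = radiated power, P = εσA T⁴.
Radiating area A = 4πr² = 0.6138 m².
T⁴ = P/(εσA) = 158/(0.97·5.67×10⁻⁸·0.6138) = 4.681×10⁹ K⁴.
T = (4.681×10⁹)^(1/4).

T ≈ 262 K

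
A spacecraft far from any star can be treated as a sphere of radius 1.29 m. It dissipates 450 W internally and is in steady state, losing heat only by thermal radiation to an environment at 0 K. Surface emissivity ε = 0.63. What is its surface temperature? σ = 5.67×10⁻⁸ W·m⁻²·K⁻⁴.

Steady state: internal power = radiated power, P = εσA T⁴.
Radiating area A = 4πr² = 20.91 m².
T⁴ = P/(εσA) = 450/(0.63·5.67×10⁻⁸·20.91) = 6.024×10⁸ K⁴.
T = (6.024×10⁸)^(1/4).

T ≈ 157 K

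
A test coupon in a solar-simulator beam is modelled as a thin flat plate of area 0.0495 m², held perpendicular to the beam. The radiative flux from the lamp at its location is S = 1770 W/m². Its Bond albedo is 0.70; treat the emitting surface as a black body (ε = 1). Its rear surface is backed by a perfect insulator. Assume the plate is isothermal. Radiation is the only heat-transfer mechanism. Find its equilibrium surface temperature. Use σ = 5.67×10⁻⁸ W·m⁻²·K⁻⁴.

At equilibrium, absorbed power = emitted power.
Absorbing cross-section = A = 0.04950 m²; emitting surface = A = 0.04950 m² (ratio 1).
(1−a)S·A_cross = εσ·A_surf·T⁴  ⇒  T⁴ = (1−a)S/(1σ).
T⁴ = 0.300·1770/(1·5.67×10⁻⁸) = 9.365×10⁹ K⁴.
T = (9.365×10⁹)^(1/4).

T ≈ 311 K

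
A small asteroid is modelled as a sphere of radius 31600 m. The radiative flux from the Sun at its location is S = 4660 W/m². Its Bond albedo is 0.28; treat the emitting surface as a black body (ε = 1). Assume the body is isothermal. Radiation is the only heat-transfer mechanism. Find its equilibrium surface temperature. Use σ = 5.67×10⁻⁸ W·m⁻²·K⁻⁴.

At equilibrium, absorbed power = emitted power.
Absorbing cross-section = πr² = 3.137×10⁹ m²; emitting surface = 4πr² = 1.255×10¹⁰ m² (ratio 4).
(1−a)S·A_cross = εσ·A_surf·T⁴  ⇒  T⁴ = (1−a)S/(4σ).
T⁴ = 0.720·4660/(4·5.67×10⁻⁸) = 1.479×10¹⁰ K⁴.
T = (1.479×10¹⁰)^(1/4).

T ≈ 349 K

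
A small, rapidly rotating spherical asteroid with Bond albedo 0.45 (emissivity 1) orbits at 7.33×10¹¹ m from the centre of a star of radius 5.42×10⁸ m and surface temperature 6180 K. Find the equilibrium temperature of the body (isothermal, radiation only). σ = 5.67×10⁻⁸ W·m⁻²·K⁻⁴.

The star's surface emits σT_*⁴; at distance d the flux is S = σT_*⁴(R_*/d)².
S = 5.67×10⁻⁸·(6180)⁴·(5.42×10⁸/7.33×10¹¹)² = 45.22 W/m².
For an isothermal sphere T⁴ = (1−a)S/(4σ) = 1.097×10⁸ K⁴.

T ≈ 102 K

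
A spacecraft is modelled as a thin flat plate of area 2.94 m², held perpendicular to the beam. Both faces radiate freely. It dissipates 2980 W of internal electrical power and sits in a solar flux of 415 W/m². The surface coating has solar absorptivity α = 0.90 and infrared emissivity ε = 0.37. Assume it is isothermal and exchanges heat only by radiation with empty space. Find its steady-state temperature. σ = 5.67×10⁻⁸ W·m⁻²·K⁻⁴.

At steady state, absorbed solar power + internal power = radiated power.
Absorbed: α·S·A_cross = 0.90·415·2.940 = 1098 W (cross-section A).
Total input = 1098 + 2980 = 4078 W.
Radiated: εσ·A_surf·T⁴ with A_surf = 2A = 5.880 m².
T⁴ = 4078/(0.37·5.67×10⁻⁸·5.880) = 3.306×10¹⁰ K⁴.

T ≈ 426 K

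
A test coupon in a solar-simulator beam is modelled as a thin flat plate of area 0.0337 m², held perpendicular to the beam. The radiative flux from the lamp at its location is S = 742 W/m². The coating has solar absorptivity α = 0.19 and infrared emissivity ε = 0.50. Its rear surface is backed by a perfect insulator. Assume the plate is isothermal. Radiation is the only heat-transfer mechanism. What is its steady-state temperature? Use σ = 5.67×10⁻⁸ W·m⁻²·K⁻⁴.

At equilibrium, absorbed power = emitted power.
Absorbing cross-section = A = 0.03370 m²; emitting surface = A = 0.03370 m² (ratio 1).
αS·A_cross = εσ·A_surf·T⁴  ⇒  T⁴ = αS/(ε·1σ).
T⁴ = 0.190·742/(0.50·1·5.67×10⁻⁸) = 4.973×10⁹ K⁴.
T = (4.973×10⁹)^(1/4).

T ≈ 266 K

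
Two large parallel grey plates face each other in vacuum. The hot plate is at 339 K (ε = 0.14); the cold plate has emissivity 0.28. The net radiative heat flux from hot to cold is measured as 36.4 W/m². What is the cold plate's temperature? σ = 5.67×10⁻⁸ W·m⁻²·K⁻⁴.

q = σ(T₁⁴ − T₂⁴)/(1/ε₁ + 1/ε₂ − 1); denominator = 9.714.
T₂⁴ = T₁⁴ − q·(1/ε₁+1/ε₂−1)/σ = 1.321×10¹⁰ − 36.4·9.714/5.67×10⁻⁸
    = 6.971×10⁹ K⁴.

T₂ ≈ 289 K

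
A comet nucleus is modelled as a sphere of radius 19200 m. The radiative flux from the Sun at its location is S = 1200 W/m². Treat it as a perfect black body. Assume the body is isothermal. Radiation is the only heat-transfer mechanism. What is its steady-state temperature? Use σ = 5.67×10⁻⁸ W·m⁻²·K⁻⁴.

At equilibrium, absorbed power = emitted power.
Absorbing cross-section = πr² = 1.158×10⁹ m²; emitting surface = 4πr² = 4.632×10⁹ m² (ratio 4).
S·A_cross = εσ·A_surf·T⁴  ⇒  T⁴ = S/(4σ).
T⁴ = 1.00·1200/(4·5.67×10⁻⁸) = 5.291×10⁹ K⁴.
T = (5.291×10⁹)^(1/4).

T ≈ 270 K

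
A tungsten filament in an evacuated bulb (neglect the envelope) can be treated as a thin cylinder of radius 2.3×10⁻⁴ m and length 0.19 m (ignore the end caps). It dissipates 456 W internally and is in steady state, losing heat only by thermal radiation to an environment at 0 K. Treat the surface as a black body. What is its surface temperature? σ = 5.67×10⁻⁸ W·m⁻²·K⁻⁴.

T ≈ 2330 K

Steady state: internal power = radiated power, P = εσA T⁴.
Radiating area A = 2πrL = 2.746×10⁻⁴ m².
T⁴ = P/(εσA) = 456/(1.0·5.67×10⁻⁸·2.746×10⁻⁴) = 2.929×10¹³ K⁴.
T = (2.929×10¹³)^(1/4).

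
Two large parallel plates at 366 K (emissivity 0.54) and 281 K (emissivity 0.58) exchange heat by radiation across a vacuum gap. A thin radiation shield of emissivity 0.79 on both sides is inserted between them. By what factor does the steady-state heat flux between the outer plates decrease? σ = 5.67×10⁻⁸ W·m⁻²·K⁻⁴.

factor ≈ 1.59

Without shield: q₀ = σΔ(T⁴)/(1/ε₁+1/ε₂−1) with denominator 2.576.
With shield the two gaps are in series; the resistances add: (1/ε₁+1/ε_s−1)+(1/ε_s+1/ε₂−1) = 2.118+1.990 = 4.108.
Heat-flux ratio q₀/q = 4.108/2.576.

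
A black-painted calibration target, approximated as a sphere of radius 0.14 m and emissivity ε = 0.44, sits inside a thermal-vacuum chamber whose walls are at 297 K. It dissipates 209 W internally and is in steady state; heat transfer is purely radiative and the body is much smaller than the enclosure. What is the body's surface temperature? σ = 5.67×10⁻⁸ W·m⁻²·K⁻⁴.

For a small grey body in a large enclosure, net radiated power = εσA(T⁴ − T_w⁴).
Steady state: P = εσA(T⁴ − T_w⁴) with A = 4πr² = 0.2463 m².
T⁴ = P/(εσA) + T_w⁴ = 209/(0.44·5.67×10⁻⁸·0.2463) + (297)⁴
    = 3.401×10¹⁰ + 7.781×10⁹ = 4.179×10¹⁰ K⁴.

T ≈ 452 K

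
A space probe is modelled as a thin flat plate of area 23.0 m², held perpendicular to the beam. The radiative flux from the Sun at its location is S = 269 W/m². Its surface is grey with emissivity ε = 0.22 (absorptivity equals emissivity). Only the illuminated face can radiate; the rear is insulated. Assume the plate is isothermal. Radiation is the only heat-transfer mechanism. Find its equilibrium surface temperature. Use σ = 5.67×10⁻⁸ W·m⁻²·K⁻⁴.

At equilibrium, absorbed power = emitted power.
Absorbing cross-section = A = 23.00 m²; emitting surface = A = 23.00 m² (ratio 1).
εS·A_cross = εσ·A_surf·T⁴  ⇒  T⁴ = S/(1σ)   (ε cancels).
T⁴ = 269/(1·5.67×10⁻⁸) = 4.744×10⁹ K⁴.
T = (4.744×10⁹)^(1/4).

T ≈ 262 K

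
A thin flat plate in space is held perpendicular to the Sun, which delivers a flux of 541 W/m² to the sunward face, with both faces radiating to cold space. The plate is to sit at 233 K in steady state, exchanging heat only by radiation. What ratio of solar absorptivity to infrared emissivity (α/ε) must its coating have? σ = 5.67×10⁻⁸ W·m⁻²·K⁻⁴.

α/ε ≈ 0.618

Balance: αS·A = εσ·2A·T⁴ ⇒ α/ε = 2σT⁴/S.
α/ε = 2·5.67×10⁻⁸·(233)⁴/541 = 2·5.67×10⁻⁸·2.947×10⁹/541.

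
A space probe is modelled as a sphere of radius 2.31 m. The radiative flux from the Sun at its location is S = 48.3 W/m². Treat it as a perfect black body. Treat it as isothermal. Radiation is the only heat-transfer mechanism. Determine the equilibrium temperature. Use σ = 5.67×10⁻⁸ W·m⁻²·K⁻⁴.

At equilibrium, absorbed power = emitted power.
Absorbing cross-section = πr² = 16.76 m²; emitting surface = 4πr² = 67.06 m² (ratio 4).
S·A_cross = εσ·A_surf·T⁴  ⇒  T⁴ = S/(4σ).
T⁴ = 1.00·48.3/(4·5.67×10⁻⁸) = 2.130×10⁸ K⁴.
T = (2.130×10⁸)^(1/4).

T ≈ 121 K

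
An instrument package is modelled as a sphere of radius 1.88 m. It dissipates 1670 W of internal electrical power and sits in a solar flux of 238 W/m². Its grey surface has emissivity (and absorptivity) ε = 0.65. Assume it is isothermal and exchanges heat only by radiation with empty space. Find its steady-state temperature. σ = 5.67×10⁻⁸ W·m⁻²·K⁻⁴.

T ≈ 213 K

At steady state, absorbed solar power + internal power = radiated power.
Absorbed: α·S·A_cross = 0.65·238·11.10 = 1718 W (cross-section πr²).
Total input = 1718 + 1670 = 3388 W.
Radiated: εσ·A_surf·T⁴ with A_surf = 4πr² = 44.41 m².
T⁴ = 3388/(0.65·5.67×10⁻⁸·44.41) = 2.070×10⁹ K⁴.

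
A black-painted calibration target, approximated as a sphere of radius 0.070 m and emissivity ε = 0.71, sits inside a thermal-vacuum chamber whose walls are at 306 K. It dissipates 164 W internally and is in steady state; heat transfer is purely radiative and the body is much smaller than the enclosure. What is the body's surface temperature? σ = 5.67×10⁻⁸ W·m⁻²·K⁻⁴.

For a small grey body in a large enclosure, net radiated power = εσA(T⁴ − T_w⁴).
Steady state: P = εσA(T⁴ − T_w⁴) with A = 4πr² = 0.06158 m².
T⁴ = P/(εσA) + T_w⁴ = 164/(0.71·5.67×10⁻⁸·0.06158) + (306)⁴
    = 6.616×10¹⁰ + 8.768×10⁹ = 7.493×10¹⁰ K⁴.

T ≈ 523 K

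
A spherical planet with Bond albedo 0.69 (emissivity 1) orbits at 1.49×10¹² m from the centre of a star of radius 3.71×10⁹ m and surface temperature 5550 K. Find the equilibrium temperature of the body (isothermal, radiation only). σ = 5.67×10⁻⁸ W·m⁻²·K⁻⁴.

T ≈ 146 K

The star's surface emits σT_*⁴; at distance d the flux is S = σT_*⁴(R_*/d)².
S = 5.67×10⁻⁸·(5550)⁴·(3.71×10⁹/1.49×10¹²)² = 333.5 W/m².
For an isothermal sphere T⁴ = (1−a)S/(4σ) = 4.559×10⁸ K⁴.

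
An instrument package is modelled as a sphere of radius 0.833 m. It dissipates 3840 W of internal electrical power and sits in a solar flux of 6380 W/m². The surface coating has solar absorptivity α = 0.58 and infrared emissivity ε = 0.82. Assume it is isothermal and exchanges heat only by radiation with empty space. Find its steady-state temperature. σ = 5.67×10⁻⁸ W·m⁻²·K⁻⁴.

T ≈ 414 K

At steady state, absorbed solar power + internal power = radiated power.
Absorbed: α·S·A_cross = 0.58·6380·2.180 = 8067 W (cross-section πr²).
Total input = 8067 + 3840 = 11910 W.
Radiated: εσ·A_surf·T⁴ with A_surf = 4πr² = 8.720 m².
T⁴ = 11910/(0.82·5.67×10⁻⁸·8.720) = 2.937×10¹⁰ K⁴.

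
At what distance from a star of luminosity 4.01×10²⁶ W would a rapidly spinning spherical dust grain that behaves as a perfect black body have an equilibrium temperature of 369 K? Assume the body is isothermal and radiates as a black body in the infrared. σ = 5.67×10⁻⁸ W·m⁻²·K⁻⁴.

For an isothermal black-emitting sphere, (1−a)S·πr² = σ·4πr²·T⁴ ⇒ S = 4σT⁴/(1−a).
S = 4·5.67×10⁻⁸·(369)⁴/1.00 = 4205 W/m².
Flux falls as S = L/(4πd²), so d = √(L/(4πS)) = √(4.01×10²⁶/(4π·4205)).

d ≈ 8.71×10¹⁰ m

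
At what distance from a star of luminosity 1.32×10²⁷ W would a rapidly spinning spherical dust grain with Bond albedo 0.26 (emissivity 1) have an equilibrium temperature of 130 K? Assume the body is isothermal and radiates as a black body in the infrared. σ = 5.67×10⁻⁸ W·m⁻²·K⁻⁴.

For an isothermal black-emitting sphere, (1−a)S·πr² = σ·4πr²·T⁴ ⇒ S = 4σT⁴/(1−a).
S = 4·5.67×10⁻⁸·(130)⁴/0.740 = 87.54 W/m².
Flux falls as S = L/(4πd²), so d = √(L/(4πS)) = √(1.32×10²⁷/(4π·87.54)).

d ≈ 1.10×10¹² m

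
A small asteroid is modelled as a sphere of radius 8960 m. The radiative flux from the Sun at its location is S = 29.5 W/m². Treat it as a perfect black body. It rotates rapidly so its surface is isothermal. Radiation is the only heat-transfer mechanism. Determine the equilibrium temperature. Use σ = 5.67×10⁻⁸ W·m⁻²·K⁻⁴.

At equilibrium, absorbed power = emitted power.
Absorbing cross-section = πr² = 2.522×10⁸ m²; emitting surface = 4πr² = 1.009×10⁹ m² (ratio 4).
S·A_cross = εσ·A_surf·T⁴  ⇒  T⁴ = S/(4σ).
T⁴ = 1.00·29.5/(4·5.67×10⁻⁸) = 1.301×10⁸ K⁴.
T = (1.301×10⁸)^(1/4).

T ≈ 107 K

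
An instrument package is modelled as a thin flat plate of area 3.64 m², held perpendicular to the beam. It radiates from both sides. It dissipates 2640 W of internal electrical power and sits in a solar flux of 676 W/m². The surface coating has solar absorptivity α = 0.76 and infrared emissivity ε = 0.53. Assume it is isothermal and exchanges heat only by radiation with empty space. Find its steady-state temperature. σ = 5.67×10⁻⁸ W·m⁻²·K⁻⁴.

T ≈ 379 K

At steady state, absorbed solar power + internal power = radiated power.
Absorbed: α·S·A_cross = 0.76·676·3.640 = 1870 W (cross-section A).
Total input = 1870 + 2640 = 4510 W.
Radiated: εσ·A_surf·T⁴ with A_surf = 2A = 7.280 m².
T⁴ = 4510/(0.53·5.67×10⁻⁸·7.280) = 2.062×10¹⁰ K⁴.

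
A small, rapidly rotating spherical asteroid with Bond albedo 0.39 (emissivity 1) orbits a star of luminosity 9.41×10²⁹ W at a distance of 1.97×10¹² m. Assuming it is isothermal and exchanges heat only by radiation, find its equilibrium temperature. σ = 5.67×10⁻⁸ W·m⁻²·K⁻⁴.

First find the stellar flux at distance d: S = L/(4πd²) = 9.41×10²⁹/(4π·(1.97×10¹²)²) = 19300 W/m².
For an isothermal sphere, absorbed (1−a)S·πr² = emitted σ·4πr²·T⁴, so T⁴ = (1−a)S/(4σ).
T⁴ = 0.610·19300/(4·5.67×10⁻⁸) = 5.190×10¹⁰ K⁴.

T ≈ 477 K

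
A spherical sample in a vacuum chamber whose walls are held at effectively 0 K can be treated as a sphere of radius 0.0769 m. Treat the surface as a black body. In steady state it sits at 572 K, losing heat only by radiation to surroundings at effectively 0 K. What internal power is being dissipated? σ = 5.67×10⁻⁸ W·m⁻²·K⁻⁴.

Steady state: P = εσA T⁴.
A = 4πr² = 0.07431 m²; T⁴ = (572)⁴ = 1.070×10¹¹ K⁴.
P = 1.0 × 5.67×10⁻⁸ × 0.07431 × 1.070×10¹¹.

P ≈ 451 W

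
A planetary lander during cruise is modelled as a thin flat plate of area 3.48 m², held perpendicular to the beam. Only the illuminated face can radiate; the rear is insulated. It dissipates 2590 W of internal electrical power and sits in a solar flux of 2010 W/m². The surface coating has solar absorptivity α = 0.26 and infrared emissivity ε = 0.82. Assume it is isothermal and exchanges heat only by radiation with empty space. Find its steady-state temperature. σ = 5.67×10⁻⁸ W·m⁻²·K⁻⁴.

At steady state, absorbed solar power + internal power = radiated power.
Absorbed: α·S·A_cross = 0.26·2010·3.480 = 1819 W (cross-section A).
Total input = 1819 + 2590 = 4409 W.
Radiated: εσ·A_surf·T⁴ with A_surf = A = 3.480 m².
T⁴ = 4409/(0.82·5.67×10⁻⁸·3.480) = 2.725×10¹⁰ K⁴.

T ≈ 406 K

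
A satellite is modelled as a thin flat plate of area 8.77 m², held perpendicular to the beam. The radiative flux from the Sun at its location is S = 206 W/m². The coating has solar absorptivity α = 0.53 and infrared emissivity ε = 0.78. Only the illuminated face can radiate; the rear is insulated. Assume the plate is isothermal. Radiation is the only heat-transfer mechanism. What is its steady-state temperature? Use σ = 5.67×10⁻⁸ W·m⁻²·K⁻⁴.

At equilibrium, absorbed power = emitted power.
Absorbing cross-section = A = 8.770 m²; emitting surface = A = 8.770 m² (ratio 1).
αS·A_cross = εσ·A_surf·T⁴  ⇒  T⁴ = αS/(ε·1σ).
T⁴ = 0.530·206/(0.78·1·5.67×10⁻⁸) = 2.469×10⁹ K⁴.
T = (2.469×10⁹)^(1/4).

T ≈ 223 K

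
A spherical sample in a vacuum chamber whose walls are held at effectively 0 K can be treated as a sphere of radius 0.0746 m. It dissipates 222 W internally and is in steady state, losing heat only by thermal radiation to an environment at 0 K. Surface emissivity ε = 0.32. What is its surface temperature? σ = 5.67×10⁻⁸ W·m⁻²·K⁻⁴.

T ≈ 647 K

Steady state: internal power = radiated power, P = εσA T⁴.
Radiating area A = 4πr² = 0.06993 m².
T⁴ = P/(εσA) = 222/(0.32·5.67×10⁻⁸·0.06993) = 1.750×10¹¹ K⁴.
T = (1.750×10¹¹)^(1/4).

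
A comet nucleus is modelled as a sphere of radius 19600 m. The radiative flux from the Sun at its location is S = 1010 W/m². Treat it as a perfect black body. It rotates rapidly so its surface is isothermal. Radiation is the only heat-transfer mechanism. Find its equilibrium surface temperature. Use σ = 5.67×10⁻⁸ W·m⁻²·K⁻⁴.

T ≈ 258 K

At equilibrium, absorbed power = emitted power.
Absorbing cross-section = πr² = 1.207×10⁹ m²; emitting surface = 4πr² = 4.827×10⁹ m² (ratio 4).
S·A_cross = εσ·A_surf·T⁴  ⇒  T⁴ = S/(4σ).
T⁴ = 1.00·1010/(4·5.67×10⁻⁸) = 4.453×10⁹ K⁴.
T = (4.453×10⁹)^(1/4).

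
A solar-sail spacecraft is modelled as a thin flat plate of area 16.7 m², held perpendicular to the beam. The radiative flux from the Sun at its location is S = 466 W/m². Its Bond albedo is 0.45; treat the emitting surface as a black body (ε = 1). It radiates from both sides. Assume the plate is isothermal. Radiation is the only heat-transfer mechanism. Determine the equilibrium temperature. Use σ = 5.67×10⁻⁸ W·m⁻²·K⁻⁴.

T ≈ 218 K

At equilibrium, absorbed power = emitted power.
Absorbing cross-section = A = 16.70 m²; emitting surface = 2A = 33.40 m² (ratio 2).
(1−a)S·A_cross = εσ·A_surf·T⁴  ⇒  T⁴ = (1−a)S/(2σ).
T⁴ = 0.550·466/(2·5.67×10⁻⁸) = 2.260×10⁹ K⁴.
T = (2.260×10⁹)^(1/4).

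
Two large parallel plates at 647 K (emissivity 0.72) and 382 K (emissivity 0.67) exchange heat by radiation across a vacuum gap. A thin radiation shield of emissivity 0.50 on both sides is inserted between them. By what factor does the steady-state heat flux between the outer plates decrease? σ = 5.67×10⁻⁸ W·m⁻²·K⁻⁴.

factor ≈ 2.59

Without shield: q₀ = σΔ(T⁴)/(1/ε₁+1/ε₂−1) with denominator 1.881.
With shield the two gaps are in series; the resistances add: (1/ε₁+1/ε_s−1)+(1/ε_s+1/ε₂−1) = 2.389+2.493 = 4.881.
Heat-flux ratio q₀/q = 4.881/1.881.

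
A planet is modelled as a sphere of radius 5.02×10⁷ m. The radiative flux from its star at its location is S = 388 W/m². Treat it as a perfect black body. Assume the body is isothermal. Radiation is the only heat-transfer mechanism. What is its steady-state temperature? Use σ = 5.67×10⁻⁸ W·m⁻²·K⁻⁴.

T ≈ 203 K

At equilibrium, absorbed power = emitted power.
Absorbing cross-section = πr² = 7.917×10¹⁵ m²; emitting surface = 4πr² = 3.167×10¹⁶ m² (ratio 4).
S·A_cross = εσ·A_surf·T⁴  ⇒  T⁴ = S/(4σ).
T⁴ = 1.00·388/(4·5.67×10⁻⁸) = 1.711×10⁹ K⁴.
T = (1.711×10⁹)^(1/4).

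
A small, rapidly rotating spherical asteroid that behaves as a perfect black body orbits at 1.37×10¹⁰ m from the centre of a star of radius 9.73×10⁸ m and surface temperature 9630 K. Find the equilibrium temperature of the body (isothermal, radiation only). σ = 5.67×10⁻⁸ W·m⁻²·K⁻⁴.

T ≈ 1810 K

The star's surface emits σT_*⁴; at distance d the flux is S = σT_*⁴(R_*/d)².
S = 5.67×10⁻⁸·(9630)⁴·(9.73×10⁸/1.37×10¹⁰)² = 2.460×10⁶ W/m².
For an isothermal sphere T⁴ = (1−a)S/(4σ) = 1.085×10¹³ K⁴.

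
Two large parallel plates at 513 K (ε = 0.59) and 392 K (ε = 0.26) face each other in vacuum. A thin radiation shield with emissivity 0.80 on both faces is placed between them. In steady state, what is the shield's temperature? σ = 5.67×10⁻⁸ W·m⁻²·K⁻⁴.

T_s ≈ 483 K

In steady state the net flux on the hot side equals that on the cold side.
σ(T₁⁴−T_s⁴)/D₁ = σ(T_s⁴−T₂⁴)/D₂, with D₁ = 1/ε₁+1/ε_s−1 = 1.945, D₂ = 1/ε_s+1/ε₂−1 = 4.096.
Solve for T_s⁴: T_s⁴ = (D₂·T₁⁴ + D₁·T₂⁴)/(D₁+D₂) = 5.456×10¹⁰ K⁴.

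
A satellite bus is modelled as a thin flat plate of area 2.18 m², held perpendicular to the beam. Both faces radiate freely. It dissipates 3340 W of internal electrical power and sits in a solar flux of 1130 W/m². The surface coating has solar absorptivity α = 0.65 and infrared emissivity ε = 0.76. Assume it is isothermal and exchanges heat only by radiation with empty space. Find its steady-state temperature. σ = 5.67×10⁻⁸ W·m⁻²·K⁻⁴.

At steady state, absorbed solar power + internal power = radiated power.
Absorbed: α·S·A_cross = 0.65·1130·2.180 = 1601 W (cross-section A).
Total input = 1601 + 3340 = 4941 W.
Radiated: εσ·A_surf·T⁴ with A_surf = 2A = 4.360 m².
T⁴ = 4941/(0.76·5.67×10⁻⁸·4.360) = 2.630×10¹⁰ K⁴.

T ≈ 403 K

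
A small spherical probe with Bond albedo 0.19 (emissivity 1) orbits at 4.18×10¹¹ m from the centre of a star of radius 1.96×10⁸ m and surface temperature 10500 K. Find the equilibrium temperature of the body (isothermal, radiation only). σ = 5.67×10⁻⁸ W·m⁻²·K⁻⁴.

T ≈ 153 K

The star's surface emits σT_*⁴; at distance d the flux is S = σT_*⁴(R_*/d)².
S = 5.67×10⁻⁸·(10500)⁴·(1.96×10⁸/4.18×10¹¹)² = 151.5 W/m².
For an isothermal sphere T⁴ = (1−a)S/(4σ) = 5.412×10⁸ K⁴.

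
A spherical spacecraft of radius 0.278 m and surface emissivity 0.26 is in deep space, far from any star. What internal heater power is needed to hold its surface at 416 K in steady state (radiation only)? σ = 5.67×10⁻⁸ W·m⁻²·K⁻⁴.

P = εσ·4πr²·T⁴.
4πr² = 0.9712 m²; T⁴ = 2.995×10¹⁰ K⁴.
P = 0.26·5.67×10⁻⁸·0.9712·2.995×10¹⁰.

P ≈ 429 W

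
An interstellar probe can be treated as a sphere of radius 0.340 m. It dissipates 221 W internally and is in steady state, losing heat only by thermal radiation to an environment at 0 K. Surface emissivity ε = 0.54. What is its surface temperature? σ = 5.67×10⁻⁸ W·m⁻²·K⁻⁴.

T ≈ 265 K

Steady state: internal power = radiated power, P = εσA T⁴.
Radiating area A = 4πr² = 1.453 m².
T⁴ = P/(εσA) = 221/(0.54·5.67×10⁻⁸·1.453) = 4.969×10⁹ K⁴.
T = (4.969×10⁹)^(1/4).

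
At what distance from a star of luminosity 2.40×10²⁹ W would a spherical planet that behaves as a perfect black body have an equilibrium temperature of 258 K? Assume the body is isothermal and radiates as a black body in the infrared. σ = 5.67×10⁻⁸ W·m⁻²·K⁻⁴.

For an isothermal black-emitting sphere, (1−a)S·πr² = σ·4πr²·T⁴ ⇒ S = 4σT⁴/(1−a).
S = 4·5.67×10⁻⁸·(258)⁴/1.00 = 1005 W/m².
Flux falls as S = L/(4πd²), so d = √(L/(4πS)) = √(2.40×10²⁹/(4π·1005)).

d ≈ 4.36×10¹² m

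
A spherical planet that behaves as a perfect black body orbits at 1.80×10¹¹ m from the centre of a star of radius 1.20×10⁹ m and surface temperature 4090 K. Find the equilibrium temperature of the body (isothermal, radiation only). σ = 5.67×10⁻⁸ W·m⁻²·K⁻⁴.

The star's surface emits σT_*⁴; at distance d the flux is S = σT_*⁴(R_*/d)².
S = 5.67×10⁻⁸·(4090)⁴·(1.20×10⁹/1.80×10¹¹)² = 705.2 W/m².
For an isothermal sphere T⁴ = (1−a)S/(4σ) = 3.109×10⁹ K⁴.

T ≈ 236 K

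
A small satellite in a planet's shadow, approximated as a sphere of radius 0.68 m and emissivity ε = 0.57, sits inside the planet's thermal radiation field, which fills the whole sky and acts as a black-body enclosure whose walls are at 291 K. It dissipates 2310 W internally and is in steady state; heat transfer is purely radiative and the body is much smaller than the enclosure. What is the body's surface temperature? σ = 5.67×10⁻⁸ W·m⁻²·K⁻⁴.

For a small grey body in a large enclosure, net radiated power = εσA(T⁴ − T_w⁴).
Steady state: P = εσA(T⁴ − T_w⁴) with A = 4πr² = 5.811 m².
T⁴ = P/(εσA) + T_w⁴ = 2310/(0.57·5.67×10⁻⁸·5.811) + (291)⁴
    = 1.230×10¹⁰ + 7.171×10⁹ = 1.947×10¹⁰ K⁴.

T ≈ 374 K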